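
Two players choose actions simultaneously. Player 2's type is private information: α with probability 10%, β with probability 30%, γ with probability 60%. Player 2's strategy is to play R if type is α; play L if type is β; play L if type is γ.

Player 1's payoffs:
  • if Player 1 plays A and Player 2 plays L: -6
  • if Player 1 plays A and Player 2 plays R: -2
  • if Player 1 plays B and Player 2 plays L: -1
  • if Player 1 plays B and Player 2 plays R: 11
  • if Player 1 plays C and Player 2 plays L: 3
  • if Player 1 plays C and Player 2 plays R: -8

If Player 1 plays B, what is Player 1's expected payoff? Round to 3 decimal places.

0.200

Take the expectation over Player 2's type, weighting each type's action by its prior probability.
E[B] = 0.1·11 + 0.3·(-1) + 0.6·(-1) = 1.1 + (-0.3) + (-0.6) = 0.2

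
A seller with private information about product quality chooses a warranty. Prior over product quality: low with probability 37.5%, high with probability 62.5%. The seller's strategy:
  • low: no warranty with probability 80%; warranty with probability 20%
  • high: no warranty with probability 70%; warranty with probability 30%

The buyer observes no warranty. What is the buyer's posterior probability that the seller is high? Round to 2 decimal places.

P(no warranty) = 0.375·0.8 + 0.625·0.7 = 0.7375
P(high | no warranty) = (0.625·0.7) / 0.7375 = 0.4375 / 0.7375 = 0.59322

0.59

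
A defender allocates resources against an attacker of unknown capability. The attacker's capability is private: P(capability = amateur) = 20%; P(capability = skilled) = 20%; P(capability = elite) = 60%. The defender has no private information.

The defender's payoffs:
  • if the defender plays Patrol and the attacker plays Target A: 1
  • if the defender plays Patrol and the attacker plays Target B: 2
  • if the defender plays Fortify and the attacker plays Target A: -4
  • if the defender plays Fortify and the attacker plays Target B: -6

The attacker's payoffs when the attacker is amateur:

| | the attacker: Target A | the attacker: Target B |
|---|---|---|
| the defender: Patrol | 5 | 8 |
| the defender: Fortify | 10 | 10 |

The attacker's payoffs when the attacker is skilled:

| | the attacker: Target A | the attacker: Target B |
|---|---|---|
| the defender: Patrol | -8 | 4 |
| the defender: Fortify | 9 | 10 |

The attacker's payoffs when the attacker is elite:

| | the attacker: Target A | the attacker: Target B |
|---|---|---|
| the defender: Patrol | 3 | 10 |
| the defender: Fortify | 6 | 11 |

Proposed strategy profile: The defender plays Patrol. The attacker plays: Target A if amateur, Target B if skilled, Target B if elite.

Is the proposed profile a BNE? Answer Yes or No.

No

The defender plays Patrol: E[Patrol] = 0.2·(1) + 0.2·(2) + 0.6·(2) = 1.8; E[Fortify] = -5.6. Best-responding. ✓
The attacker (capability amateur), facing Patrol: Target A gives 5, Target B gives 8. Proposed Target A is not best — profitable deviation exists. ✗
The attacker (capability skilled), facing Patrol: Target A gives -8, Target B gives 4. Proposed Target B is best. ✓
The attacker (capability elite), facing Patrol: Target A gives 3, Target B gives 10. Proposed Target B is best. ✓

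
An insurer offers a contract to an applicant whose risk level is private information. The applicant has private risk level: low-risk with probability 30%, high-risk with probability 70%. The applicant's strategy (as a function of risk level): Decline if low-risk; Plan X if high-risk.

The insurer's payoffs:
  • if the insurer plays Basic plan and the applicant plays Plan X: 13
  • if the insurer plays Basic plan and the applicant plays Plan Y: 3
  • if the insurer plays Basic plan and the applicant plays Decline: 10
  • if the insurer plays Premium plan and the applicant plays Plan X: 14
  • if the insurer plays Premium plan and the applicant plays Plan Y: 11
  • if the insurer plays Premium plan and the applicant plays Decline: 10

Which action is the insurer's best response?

Premium plan

Compute the insurer's expected payoff for each action, taking the expectation over the applicant's type.
E[Basic plan] = 0.3·(10) + 0.7·(13) = 12.1
E[Premium plan] = 0.3·(10) + 0.7·(14) = 12.8
Best response: Premium plan (12.8 is the largest).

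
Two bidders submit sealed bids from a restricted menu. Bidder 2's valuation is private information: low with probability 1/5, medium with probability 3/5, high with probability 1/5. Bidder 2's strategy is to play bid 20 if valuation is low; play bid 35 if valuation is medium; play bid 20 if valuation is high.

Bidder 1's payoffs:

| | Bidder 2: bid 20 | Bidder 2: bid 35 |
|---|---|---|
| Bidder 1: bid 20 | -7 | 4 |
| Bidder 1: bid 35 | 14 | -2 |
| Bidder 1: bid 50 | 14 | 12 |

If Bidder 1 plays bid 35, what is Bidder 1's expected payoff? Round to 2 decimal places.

E[bid 35] = 1/5·14 + 3/5·(-2) + 1/5·14 = 14/5 + (-6/5) + 14/5 = 22/5

4.40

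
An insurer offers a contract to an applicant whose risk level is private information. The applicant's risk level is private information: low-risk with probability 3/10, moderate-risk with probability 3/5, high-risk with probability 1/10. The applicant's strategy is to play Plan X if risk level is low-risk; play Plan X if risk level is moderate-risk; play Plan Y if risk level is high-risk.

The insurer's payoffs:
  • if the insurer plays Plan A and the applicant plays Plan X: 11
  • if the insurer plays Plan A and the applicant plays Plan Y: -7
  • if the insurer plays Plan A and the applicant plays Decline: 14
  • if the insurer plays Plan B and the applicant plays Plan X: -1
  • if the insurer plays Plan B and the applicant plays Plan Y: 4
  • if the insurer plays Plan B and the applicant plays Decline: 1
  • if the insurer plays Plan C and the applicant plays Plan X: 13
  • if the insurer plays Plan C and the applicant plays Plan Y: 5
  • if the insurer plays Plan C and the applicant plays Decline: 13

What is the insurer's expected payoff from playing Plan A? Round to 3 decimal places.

9.200

E[Plan A] = 3/10·11 + 3/5·11 + 1/10·(-7) = 33/10 + 33/5 + (-7/10) = 46/5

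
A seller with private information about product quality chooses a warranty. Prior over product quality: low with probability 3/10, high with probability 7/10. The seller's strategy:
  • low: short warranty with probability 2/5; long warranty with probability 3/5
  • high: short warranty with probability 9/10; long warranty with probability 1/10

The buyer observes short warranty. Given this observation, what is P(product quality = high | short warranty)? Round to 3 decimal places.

0.840

Apply Bayes' rule using the sender's strategy as the likelihood.
P(short warranty) = (3/10)·(2/5) + (7/10)·(9/10) = 3/4
P(high | short warranty) = ((7/10)·(9/10)) / (3/4) = (63/100) / (3/4) = 21/25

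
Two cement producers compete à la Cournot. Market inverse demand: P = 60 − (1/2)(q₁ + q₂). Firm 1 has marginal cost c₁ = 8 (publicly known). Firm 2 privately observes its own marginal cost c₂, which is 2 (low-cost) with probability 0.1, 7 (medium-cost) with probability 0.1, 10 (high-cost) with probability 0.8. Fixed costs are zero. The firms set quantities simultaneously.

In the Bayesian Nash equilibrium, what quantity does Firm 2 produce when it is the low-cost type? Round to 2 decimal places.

40.37

Type-c best response for Firm 2: q₂(c) = (60 − c) − q₁/2.
Firm 1 maximizes expected profit; its first-order condition is 60 − q₁ − (1/2)E[q₂] − 8 = 0.
Substituting E[q₂] and solving: E[c₂] = 8.9, so q₁ = (60 − 2·8 + 8.9)/(3/2) = 35.2667.
q₂(low-cost) = (60 − 2 − (1/2)·35.2667) = 40.3667.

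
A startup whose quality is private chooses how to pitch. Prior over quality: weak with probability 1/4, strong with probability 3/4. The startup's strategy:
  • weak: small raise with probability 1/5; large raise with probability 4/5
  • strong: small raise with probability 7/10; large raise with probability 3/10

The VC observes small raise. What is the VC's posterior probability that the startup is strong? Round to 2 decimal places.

P(small raise) = (1/4)·(1/5) + (3/4)·(7/10) = 23/40
P(strong | small raise) = ((3/4)·(7/10)) / (23/40) = (21/40) / (23/40) = 21/23

0.91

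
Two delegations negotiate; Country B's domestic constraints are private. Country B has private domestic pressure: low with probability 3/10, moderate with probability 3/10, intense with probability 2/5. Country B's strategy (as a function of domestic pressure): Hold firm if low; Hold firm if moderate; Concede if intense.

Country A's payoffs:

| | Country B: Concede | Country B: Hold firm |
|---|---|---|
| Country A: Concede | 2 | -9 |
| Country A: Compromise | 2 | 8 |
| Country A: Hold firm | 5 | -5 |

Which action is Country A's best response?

Compromise

Compute Country A's expected payoff for each action, taking the expectation over Country B's type.
E[Concede] = 3/10·(-9) + 3/10·(-9) + 2/5·(2) = -23/5
E[Compromise] = 3/10·(8) + 3/10·(8) + 2/5·(2) = 28/5
E[Hold firm] = 3/10·(-5) + 3/10·(-5) + 2/5·(5) = -1
Best response: Compromise (28/5 is the largest).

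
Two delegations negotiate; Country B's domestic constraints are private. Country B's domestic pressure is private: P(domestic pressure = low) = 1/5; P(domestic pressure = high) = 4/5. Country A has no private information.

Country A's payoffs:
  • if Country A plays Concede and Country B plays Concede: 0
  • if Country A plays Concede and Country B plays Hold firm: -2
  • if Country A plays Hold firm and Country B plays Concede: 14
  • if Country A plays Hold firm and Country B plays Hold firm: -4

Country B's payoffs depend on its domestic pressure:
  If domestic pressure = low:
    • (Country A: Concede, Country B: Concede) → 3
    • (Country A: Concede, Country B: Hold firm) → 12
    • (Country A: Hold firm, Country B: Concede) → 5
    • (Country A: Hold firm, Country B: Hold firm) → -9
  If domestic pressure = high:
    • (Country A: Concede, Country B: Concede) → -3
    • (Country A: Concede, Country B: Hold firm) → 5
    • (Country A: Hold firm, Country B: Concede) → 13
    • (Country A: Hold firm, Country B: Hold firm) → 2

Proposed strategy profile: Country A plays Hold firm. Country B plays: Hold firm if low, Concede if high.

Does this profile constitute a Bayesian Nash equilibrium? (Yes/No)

No

A profile is a BNE iff every type of every player is best-responding given beliefs about the other side.
Country A plays Hold firm: E[Hold firm] = 1/5·(-4) + 4/5·(14) = 52/5; E[Concede] = -2/5. Best-responding. ✓
Country B (domestic pressure low), facing Hold firm: Concede gives 5, Hold firm gives -9. Proposed Hold firm is not best — profitable deviation exists. ✗
Country B (domestic pressure high), facing Hold firm: Concede gives 13, Hold firm gives 2. Proposed Concede is best. ✓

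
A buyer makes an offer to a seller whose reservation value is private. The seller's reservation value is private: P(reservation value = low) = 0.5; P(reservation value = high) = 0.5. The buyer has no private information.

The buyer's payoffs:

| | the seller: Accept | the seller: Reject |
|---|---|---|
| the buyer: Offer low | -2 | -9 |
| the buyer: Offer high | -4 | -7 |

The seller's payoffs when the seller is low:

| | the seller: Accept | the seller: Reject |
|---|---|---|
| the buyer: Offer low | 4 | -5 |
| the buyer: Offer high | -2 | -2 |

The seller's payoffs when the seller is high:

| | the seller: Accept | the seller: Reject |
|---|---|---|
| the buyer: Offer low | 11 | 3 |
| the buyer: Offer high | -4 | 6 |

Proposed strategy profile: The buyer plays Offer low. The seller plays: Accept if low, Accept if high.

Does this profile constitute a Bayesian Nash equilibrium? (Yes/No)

Yes

A profile is a BNE iff every type of every player is best-responding given beliefs about the other side.
The buyer plays Offer low: E[Offer low] = 0.5·(-2) + 0.5·(-2) = -2; E[Offer high] = -4. Best-responding. ✓
The seller (reservation value low), facing Offer low: Accept gives 4, Reject gives -5. Proposed Accept is best. ✓
The seller (reservation value high), facing Offer low: Accept gives 11, Reject gives 3. Proposed Accept is best. ✓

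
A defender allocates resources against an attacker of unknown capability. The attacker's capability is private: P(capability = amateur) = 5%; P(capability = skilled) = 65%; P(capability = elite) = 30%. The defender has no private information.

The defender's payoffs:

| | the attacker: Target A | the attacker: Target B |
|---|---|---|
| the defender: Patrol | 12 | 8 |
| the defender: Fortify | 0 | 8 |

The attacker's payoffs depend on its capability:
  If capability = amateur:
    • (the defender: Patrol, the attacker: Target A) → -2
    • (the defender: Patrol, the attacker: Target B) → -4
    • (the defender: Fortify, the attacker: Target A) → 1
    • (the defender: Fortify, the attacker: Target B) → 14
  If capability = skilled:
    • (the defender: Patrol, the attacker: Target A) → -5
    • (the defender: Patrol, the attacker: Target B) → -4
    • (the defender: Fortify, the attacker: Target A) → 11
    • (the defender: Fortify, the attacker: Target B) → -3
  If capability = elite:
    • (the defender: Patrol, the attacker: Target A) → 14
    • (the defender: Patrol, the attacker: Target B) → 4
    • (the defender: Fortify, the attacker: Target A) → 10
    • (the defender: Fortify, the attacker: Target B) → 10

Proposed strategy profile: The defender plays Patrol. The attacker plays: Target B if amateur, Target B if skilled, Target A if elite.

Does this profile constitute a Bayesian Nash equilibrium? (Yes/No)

No

A profile is a BNE iff every type of every player is best-responding given beliefs about the other side.
The defender plays Patrol: E[Patrol] = 0.05·(8) + 0.65·(8) + 0.3·(12) = 9.2; E[Fortify] = 5.6. Best-responding. ✓
The attacker (capability amateur), facing Patrol: Target A gives -2, Target B gives -4. Proposed Target B is not best — profitable deviation exists. ✗
The attacker (capability skilled), facing Patrol: Target A gives -5, Target B gives -4. Proposed Target B is best. ✓
The attacker (capability elite), facing Patrol: Target A gives 14, Target B gives 4. Proposed Target A is best. ✓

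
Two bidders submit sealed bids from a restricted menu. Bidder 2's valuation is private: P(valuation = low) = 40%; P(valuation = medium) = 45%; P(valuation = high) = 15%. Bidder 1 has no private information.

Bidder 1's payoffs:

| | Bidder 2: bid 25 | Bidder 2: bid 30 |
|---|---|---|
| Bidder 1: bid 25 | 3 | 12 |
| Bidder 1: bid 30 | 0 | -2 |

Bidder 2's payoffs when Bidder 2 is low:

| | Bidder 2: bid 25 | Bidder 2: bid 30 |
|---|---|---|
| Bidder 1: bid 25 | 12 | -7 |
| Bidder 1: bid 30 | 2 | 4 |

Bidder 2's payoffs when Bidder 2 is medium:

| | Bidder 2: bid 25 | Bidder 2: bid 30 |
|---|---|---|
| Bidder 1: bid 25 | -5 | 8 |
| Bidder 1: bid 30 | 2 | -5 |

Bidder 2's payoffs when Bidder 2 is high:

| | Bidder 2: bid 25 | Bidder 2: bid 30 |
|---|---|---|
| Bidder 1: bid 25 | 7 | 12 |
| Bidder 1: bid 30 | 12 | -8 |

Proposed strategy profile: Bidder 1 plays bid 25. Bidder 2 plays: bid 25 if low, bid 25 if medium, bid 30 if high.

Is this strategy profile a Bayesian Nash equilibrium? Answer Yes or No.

No

A profile is a BNE iff every type of every player is best-responding given beliefs about the other side.
Bidder 1 plays bid 25: E[bid 25] = 0.4·(3) + 0.45·(3) + 0.15·(12) = 4.35; E[bid 30] = -0.3. Best-responding. ✓
Bidder 2 (valuation low), facing bid 25: bid 25 gives 12, bid 30 gives -7. Proposed bid 25 is best. ✓
Bidder 2 (valuation medium), facing bid 25: bid 25 gives -5, bid 30 gives 8. Proposed bid 25 is not best — profitable deviation exists. ✗
Bidder 2 (valuation high), facing bid 25: bid 25 gives 7, bid 30 gives 12. Proposed bid 30 is best. ✓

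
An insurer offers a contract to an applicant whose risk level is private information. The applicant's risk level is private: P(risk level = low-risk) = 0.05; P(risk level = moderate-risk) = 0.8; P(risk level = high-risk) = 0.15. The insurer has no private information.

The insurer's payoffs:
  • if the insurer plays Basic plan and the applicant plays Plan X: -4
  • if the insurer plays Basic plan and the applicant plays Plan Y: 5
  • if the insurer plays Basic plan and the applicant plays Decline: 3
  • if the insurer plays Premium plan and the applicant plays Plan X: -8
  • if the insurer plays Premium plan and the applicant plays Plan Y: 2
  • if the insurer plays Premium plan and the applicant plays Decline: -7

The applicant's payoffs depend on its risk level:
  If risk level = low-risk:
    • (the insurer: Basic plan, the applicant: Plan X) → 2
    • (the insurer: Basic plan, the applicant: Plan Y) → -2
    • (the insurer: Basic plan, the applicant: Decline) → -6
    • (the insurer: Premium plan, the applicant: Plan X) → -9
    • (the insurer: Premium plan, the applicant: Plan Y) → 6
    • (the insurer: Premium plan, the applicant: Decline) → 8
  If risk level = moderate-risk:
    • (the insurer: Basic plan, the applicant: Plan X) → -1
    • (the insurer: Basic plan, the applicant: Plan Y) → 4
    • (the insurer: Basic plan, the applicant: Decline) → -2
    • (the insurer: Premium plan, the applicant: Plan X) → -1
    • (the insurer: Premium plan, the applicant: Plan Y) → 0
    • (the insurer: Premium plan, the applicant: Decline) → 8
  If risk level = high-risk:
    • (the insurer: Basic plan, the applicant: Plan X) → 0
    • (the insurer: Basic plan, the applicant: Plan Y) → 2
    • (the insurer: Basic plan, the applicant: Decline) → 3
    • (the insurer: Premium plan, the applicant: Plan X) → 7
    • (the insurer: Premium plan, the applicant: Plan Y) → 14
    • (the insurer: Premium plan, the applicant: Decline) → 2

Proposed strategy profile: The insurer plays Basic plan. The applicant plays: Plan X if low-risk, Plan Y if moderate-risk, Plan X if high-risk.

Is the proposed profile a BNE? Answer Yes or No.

The insurer plays Basic plan: E[Basic plan] = 0.05·(-4) + 0.8·(5) + 0.15·(-4) = 3.2; E[Premium plan] = 0. Best-responding. ✓
The applicant (risk level low-risk), facing Basic plan: Plan X gives 2, Plan Y gives -2, Decline gives -6. Proposed Plan X is best. ✓
The applicant (risk level moderate-risk), facing Basic plan: Plan X gives -1, Plan Y gives 4, Decline gives -2. Proposed Plan Y is best. ✓
The applicant (risk level high-risk), facing Basic plan: Plan X gives 0, Plan Y gives 2, Decline gives 3. Proposed Plan X is not best — profitable deviation exists. ✗

No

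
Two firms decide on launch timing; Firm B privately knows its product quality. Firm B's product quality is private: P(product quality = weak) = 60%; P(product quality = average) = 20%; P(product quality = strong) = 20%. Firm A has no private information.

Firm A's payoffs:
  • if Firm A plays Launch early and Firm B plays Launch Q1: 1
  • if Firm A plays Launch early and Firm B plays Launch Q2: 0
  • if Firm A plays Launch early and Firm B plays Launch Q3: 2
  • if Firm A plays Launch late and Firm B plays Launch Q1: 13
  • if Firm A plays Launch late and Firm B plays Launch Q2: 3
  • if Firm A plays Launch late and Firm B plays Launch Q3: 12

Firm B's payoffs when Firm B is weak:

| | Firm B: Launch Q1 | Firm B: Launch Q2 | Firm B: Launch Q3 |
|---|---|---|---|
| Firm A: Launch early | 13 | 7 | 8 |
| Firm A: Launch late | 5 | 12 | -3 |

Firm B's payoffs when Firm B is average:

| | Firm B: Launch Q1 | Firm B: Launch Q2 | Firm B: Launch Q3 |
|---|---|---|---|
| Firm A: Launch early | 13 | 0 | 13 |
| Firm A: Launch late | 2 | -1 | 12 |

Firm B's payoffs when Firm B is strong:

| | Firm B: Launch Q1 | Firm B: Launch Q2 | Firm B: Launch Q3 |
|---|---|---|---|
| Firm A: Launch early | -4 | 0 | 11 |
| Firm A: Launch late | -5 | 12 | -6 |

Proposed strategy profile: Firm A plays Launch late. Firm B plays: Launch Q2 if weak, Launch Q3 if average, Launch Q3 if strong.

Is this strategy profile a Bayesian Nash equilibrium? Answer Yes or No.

No

Firm A plays Launch late: E[Launch late] = 0.6·(3) + 0.2·(12) + 0.2·(12) = 6.6; E[Launch early] = 0.8. Best-responding. ✓
Firm B (product quality weak), facing Launch late: Launch Q1 gives 5, Launch Q2 gives 12, Launch Q3 gives -3. Proposed Launch Q2 is best. ✓
Firm B (product quality average), facing Launch late: Launch Q1 gives 2, Launch Q2 gives -1, Launch Q3 gives 12. Proposed Launch Q3 is best. ✓
Firm B (product quality strong), facing Launch late: Launch Q1 gives -5, Launch Q2 gives 12, Launch Q3 gives -6. Proposed Launch Q3 is not best — profitable deviation exists. ✗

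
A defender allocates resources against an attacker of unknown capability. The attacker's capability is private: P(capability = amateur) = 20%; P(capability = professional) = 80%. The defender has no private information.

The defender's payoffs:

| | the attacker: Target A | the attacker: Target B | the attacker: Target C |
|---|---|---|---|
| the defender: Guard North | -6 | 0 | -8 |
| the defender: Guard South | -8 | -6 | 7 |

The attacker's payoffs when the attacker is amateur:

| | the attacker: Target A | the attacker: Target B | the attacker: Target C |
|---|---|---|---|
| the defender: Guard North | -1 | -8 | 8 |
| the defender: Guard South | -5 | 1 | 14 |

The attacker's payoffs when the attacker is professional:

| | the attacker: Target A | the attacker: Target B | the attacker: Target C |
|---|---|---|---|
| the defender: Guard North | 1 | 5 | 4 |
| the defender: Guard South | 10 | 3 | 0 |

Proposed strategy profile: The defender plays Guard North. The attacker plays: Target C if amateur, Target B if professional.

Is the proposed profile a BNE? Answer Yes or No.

The defender plays Guard North: E[Guard North] = 0.2·(-8) + 0.8·(0) = -1.6; E[Guard South] = -3.4. Best-responding. ✓
The attacker (capability amateur), facing Guard North: Target A gives -1, Target B gives -8, Target C gives 8. Proposed Target C is best. ✓
The attacker (capability professional), facing Guard North: Target A gives 1, Target B gives 5, Target C gives 4. Proposed Target B is best. ✓

Yes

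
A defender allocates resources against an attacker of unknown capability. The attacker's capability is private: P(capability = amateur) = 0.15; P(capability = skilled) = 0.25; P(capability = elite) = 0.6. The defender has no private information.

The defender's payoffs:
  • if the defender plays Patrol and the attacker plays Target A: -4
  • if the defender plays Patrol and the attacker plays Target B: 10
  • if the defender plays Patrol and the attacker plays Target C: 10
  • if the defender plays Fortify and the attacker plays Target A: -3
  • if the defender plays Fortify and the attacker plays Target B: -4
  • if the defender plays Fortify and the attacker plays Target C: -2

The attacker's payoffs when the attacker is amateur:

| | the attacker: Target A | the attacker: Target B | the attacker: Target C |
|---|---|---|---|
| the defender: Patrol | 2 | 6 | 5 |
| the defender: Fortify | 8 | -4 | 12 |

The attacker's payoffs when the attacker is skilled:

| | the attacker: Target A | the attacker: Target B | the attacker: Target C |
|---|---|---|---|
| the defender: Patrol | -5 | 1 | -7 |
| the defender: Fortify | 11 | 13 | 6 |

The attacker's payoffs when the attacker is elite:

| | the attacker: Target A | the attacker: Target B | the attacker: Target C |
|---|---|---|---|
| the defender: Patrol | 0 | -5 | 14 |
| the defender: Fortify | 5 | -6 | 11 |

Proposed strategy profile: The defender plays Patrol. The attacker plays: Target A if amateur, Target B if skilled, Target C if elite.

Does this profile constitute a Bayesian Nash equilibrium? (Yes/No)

A profile is a BNE iff every type of every player is best-responding given beliefs about the other side.
The defender plays Patrol: E[Patrol] = 0.15·(-4) + 0.25·(10) + 0.6·(10) = 7.9; E[Fortify] = -2.65. Best-responding. ✓
The attacker (capability amateur), facing Patrol: Target A gives 2, Target B gives 6, Target C gives 5. Proposed Target A is not best — profitable deviation exists. ✗
The attacker (capability skilled), facing Patrol: Target A gives -5, Target B gives 1, Target C gives -7. Proposed Target B is best. ✓
The attacker (capability elite), facing Patrol: Target A gives 0, Target B gives -5, Target C gives 14. Proposed Target C is best. ✓

No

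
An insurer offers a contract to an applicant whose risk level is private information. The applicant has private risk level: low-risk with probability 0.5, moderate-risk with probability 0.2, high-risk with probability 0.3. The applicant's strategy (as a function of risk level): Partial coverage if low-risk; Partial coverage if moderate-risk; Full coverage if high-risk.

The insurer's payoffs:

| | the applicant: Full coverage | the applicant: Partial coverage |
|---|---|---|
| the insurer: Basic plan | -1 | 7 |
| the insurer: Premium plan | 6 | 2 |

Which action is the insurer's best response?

Basic plan

E[Basic plan] = 0.5·(7) + 0.2·(7) + 0.3·(-1) = 4.6
E[Premium plan] = 0.5·(2) + 0.2·(2) + 0.3·(6) = 3.2
Best response: Basic plan (4.6 is the largest).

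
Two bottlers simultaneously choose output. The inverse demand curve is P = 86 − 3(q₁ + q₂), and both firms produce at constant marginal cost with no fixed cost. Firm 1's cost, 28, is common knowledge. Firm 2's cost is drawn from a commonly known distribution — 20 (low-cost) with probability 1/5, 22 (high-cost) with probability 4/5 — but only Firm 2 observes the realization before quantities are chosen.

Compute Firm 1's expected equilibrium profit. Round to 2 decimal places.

Firm 2 with cost c maximizes (86 − 3(q₁+q₂) − c)·q₂, giving q₂(c) = (86 − c − 3q₁)/6.
E[c₂] = 1/5·20 + 4/5·22 = 21.6
Firm 1's FOC against E[q₂] yields q₁ = (86 − 2·28 + E[c₂])/9 = (86 − 56 + 21.6)/9 = 5.73333.
E[P] = 86 − 3·(q₁ + E[q₂]) = 45.2; Firm 1's expected profit = (E[P] − 28)·q₁ = (45.2 − 28)·5.73333 = 98.6133.

98.61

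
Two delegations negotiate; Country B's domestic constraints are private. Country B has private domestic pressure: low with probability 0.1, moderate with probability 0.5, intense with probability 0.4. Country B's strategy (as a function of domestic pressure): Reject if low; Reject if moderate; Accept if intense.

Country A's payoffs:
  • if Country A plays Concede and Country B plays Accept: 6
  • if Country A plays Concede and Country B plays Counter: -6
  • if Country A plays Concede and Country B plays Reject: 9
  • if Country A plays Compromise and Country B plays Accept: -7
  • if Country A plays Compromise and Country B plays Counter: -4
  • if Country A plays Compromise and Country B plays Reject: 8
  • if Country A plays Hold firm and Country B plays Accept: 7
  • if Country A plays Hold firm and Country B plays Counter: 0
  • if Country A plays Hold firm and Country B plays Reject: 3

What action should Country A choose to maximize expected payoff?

E[Concede] = 0.1·(9) + 0.5·(9) + 0.4·(6) = 7.8
E[Compromise] = 0.1·(8) + 0.5·(8) + 0.4·(-7) = 2
E[Hold firm] = 0.1·(3) + 0.5·(3) + 0.4·(7) = 4.6
Best response: Concede (7.8 is the largest).

Concede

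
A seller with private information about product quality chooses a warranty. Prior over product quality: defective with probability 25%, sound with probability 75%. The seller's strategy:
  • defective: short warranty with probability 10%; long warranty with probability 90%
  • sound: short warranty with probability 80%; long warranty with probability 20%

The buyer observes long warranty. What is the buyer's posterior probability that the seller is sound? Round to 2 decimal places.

0.40

Apply Bayes' rule using the sender's strategy as the likelihood.
P(long warranty) = 0.25·0.9 + 0.75·0.2 = 0.375
P(sound | long warranty) = (0.75·0.2) / 0.375 = 0.15 / 0.375 = 0.4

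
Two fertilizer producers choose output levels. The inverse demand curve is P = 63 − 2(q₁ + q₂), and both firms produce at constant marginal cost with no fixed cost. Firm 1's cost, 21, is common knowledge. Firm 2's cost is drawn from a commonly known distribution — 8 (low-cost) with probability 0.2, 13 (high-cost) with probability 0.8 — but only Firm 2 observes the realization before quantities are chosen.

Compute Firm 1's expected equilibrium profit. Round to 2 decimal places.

60.50

Type-c best response for Firm 2: q₂(c) = (63 − c)/4 − q₁/2.
Firm 1 maximizes expected profit; its first-order condition is 63 − 4q₁ − 2E[q₂] − 21 = 0.
Substituting E[q₂] and solving: E[c₂] = 12, so q₁ = (63 − 2·21 + 12)/6 = 5.5.
E[P] = 63 − 2·(q₁ + E[q₂]) = 32; Firm 1's expected profit = (E[P] − 21)·q₁ = (32 − 21)·5.5 = 60.5.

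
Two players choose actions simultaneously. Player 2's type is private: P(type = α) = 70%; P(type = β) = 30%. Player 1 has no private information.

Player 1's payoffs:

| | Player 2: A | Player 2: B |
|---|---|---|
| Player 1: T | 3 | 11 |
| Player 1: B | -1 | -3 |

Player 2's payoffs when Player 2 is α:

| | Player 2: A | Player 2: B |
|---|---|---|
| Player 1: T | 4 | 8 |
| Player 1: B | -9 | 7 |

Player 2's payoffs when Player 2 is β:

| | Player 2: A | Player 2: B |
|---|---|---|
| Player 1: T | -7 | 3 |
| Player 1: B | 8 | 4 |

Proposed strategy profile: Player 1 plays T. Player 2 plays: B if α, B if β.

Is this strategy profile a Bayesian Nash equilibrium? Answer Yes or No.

Yes

Player 1 plays T: E[T] = 0.7·(11) + 0.3·(11) = 11; E[B] = -3. Best-responding. ✓
Player 2 (type α), facing T: A gives 4, B gives 8. Proposed B is best. ✓
Player 2 (type β), facing T: A gives -7, B gives 3. Proposed B is best. ✓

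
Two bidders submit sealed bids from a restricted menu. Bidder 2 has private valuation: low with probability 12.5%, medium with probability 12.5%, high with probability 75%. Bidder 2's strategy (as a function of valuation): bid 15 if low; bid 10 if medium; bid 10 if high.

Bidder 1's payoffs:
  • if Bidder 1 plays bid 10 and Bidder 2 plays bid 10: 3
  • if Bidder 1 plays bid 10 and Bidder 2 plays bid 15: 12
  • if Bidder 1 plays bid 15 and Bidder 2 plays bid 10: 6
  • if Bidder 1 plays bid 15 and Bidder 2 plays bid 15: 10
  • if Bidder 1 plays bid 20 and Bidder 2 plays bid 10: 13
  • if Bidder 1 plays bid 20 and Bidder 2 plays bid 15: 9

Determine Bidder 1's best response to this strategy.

bid 20

E[bid 10] = 0.125·(12) + 0.125·(3) + 0.75·(3) = 4.125
E[bid 15] = 0.125·(10) + 0.125·(6) + 0.75·(6) = 6.5
E[bid 20] = 0.125·(9) + 0.125·(13) + 0.75·(13) = 12.5
Best response: bid 20 (12.5 is the largest).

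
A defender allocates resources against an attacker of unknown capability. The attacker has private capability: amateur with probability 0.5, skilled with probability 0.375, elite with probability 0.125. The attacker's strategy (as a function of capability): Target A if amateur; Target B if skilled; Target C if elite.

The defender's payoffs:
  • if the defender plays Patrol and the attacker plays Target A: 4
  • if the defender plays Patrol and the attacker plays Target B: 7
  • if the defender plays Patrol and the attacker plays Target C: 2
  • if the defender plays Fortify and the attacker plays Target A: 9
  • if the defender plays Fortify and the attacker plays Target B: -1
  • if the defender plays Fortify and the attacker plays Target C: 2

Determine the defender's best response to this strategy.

Patrol

E[Patrol] = 0.5·(4) + 0.375·(7) + 0.125·(2) = 4.875
E[Fortify] = 0.5·(9) + 0.375·(-1) + 0.125·(2) = 4.375
Best response: Patrol (4.875 is the largest).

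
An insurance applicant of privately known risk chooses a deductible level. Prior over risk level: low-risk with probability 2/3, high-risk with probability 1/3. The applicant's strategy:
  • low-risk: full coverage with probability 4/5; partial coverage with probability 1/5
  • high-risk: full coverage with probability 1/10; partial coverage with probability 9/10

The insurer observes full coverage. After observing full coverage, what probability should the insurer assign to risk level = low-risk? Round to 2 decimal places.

0.94

P(full coverage) = (2/3)·(4/5) + (1/3)·(1/10) = 17/30
P(low-risk | full coverage) = ((2/3)·(4/5)) / (17/30) = (8/15) / (17/30) = 16/17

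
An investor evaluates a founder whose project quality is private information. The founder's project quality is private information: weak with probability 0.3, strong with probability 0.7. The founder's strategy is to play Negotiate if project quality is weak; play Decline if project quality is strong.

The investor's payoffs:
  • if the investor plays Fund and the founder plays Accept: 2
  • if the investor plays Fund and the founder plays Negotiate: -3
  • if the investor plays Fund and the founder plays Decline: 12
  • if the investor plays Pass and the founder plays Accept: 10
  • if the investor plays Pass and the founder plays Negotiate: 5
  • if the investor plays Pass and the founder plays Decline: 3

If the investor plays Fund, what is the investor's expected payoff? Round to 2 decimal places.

E[Fund] = 0.3·(-3) + 0.7·12 = (-0.9) + 8.4 = 7.5

7.50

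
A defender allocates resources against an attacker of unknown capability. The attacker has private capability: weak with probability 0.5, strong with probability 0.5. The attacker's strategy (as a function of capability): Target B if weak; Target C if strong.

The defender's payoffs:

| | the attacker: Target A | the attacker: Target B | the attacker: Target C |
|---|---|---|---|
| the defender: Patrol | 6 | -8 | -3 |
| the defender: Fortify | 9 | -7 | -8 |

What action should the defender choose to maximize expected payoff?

Compute the defender's expected payoff for each action, taking the expectation over the attacker's type.
E[Patrol] = 0.5·(-8) + 0.5·(-3) = -5.5
E[Fortify] = 0.5·(-7) + 0.5·(-8) = -7.5
Best response: Patrol (-5.5 is the largest).

Patrol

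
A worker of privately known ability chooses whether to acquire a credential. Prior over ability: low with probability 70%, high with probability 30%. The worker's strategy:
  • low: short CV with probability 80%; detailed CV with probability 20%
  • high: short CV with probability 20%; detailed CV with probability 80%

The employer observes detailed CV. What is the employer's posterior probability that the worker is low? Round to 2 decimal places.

0.37

Apply Bayes' rule using the sender's strategy as the likelihood.
P(detailed CV) = 0.7·0.2 + 0.3·0.8 = 0.38
P(low | detailed CV) = (0.7·0.2) / 0.38 = 0.14 / 0.38 = 0.368421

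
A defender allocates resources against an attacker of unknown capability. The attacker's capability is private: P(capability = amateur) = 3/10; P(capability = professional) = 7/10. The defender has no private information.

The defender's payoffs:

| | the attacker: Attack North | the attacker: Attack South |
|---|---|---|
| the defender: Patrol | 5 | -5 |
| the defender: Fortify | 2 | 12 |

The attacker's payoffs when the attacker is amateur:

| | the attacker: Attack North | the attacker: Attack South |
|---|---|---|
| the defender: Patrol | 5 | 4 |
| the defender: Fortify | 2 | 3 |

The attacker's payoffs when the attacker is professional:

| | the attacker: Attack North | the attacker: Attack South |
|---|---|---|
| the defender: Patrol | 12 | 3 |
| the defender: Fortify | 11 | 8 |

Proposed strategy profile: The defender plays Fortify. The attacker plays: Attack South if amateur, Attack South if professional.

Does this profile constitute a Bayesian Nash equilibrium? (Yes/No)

The defender plays Fortify: E[Fortify] = 3/10·(12) + 7/10·(12) = 12; E[Patrol] = -5. Best-responding. ✓
The attacker (capability amateur), facing Fortify: Attack North gives 2, Attack South gives 3. Proposed Attack South is best. ✓
The attacker (capability professional), facing Fortify: Attack North gives 11, Attack South gives 8. Proposed Attack South is not best — profitable deviation exists. ✗

No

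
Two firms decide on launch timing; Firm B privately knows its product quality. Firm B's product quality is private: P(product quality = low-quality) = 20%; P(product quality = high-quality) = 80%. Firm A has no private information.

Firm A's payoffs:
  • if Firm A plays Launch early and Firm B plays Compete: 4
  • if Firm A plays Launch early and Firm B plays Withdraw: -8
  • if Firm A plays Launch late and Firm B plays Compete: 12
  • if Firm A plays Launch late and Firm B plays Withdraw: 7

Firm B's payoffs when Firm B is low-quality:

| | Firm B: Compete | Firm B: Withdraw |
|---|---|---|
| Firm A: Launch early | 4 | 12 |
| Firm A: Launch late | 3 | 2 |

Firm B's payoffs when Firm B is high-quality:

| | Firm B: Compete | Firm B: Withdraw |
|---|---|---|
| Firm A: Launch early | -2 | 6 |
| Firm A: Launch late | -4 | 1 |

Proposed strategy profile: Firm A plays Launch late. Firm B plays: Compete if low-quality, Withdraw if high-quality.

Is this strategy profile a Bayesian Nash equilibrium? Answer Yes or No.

A profile is a BNE iff every type of every player is best-responding given beliefs about the other side.
Firm A plays Launch late: E[Launch late] = 0.2·(12) + 0.8·(7) = 8; E[Launch early] = -5.6. Best-responding. ✓
Firm B (product quality low-quality), facing Launch late: Compete gives 3, Withdraw gives 2. Proposed Compete is best. ✓
Firm B (product quality high-quality), facing Launch late: Compete gives -4, Withdraw gives 1. Proposed Withdraw is best. ✓

Yes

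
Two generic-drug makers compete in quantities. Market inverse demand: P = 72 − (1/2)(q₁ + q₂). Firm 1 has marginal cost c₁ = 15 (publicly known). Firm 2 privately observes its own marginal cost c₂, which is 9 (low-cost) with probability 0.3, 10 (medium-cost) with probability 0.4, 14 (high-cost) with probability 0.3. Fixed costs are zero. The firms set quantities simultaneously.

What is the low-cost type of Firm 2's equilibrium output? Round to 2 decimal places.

45.37

Type-c best response for Firm 2: q₂(c) = (72 − c) − q₁/2.
Firm 1 maximizes expected profit; its first-order condition is 72 − q₁ − (1/2)E[q₂] − 15 = 0.
Substituting E[q₂] and solving: E[c₂] = 10.9, so q₁ = (72 − 2·15 + 10.9)/(3/2) = 35.2667.
q₂(low-cost) = (72 − 9 − (1/2)·35.2667) = 45.3667.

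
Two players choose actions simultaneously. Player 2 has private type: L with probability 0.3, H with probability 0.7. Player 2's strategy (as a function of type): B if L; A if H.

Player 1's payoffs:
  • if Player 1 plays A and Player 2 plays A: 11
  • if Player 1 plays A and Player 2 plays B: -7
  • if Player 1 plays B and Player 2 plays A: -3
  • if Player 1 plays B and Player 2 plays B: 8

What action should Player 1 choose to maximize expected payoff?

E[A] = 0.3·(-7) + 0.7·(11) = 5.6
E[B] = 0.3·(8) + 0.7·(-3) = 0.3
Best response: A (5.6 is the largest).

A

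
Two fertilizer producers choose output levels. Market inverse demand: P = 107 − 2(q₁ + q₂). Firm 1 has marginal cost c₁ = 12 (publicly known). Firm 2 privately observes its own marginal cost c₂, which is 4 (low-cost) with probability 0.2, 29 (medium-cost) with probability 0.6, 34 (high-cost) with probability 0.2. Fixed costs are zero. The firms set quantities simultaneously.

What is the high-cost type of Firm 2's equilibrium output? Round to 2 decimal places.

9.25

Firm 2 with cost c maximizes (107 − 2(q₁+q₂) − c)·q₂, giving q₂(c) = (107 − c − 2q₁)/4.
E[c₂] = 0.2·4 + 0.6·29 + 0.2·34 = 25
Firm 1's FOC against E[q₂] yields q₁ = (107 − 2·12 + E[c₂])/6 = (107 − 24 + 25)/6 = 18.
q₂(high-cost) = (107 − 34 − 2·18)/4 = 9.25.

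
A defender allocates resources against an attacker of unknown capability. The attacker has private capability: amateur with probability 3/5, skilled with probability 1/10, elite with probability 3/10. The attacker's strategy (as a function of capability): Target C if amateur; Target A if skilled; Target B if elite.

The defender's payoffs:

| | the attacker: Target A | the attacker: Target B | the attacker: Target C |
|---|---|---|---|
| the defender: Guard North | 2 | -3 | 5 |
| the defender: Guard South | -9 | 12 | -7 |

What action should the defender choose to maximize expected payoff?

Guard North

Compute the defender's expected payoff for each action, taking the expectation over the attacker's type.
E[Guard North] = 3/5·(5) + 1/10·(2) + 3/10·(-3) = 23/10
E[Guard South] = 3/5·(-7) + 1/10·(-9) + 3/10·(12) = -3/2
Best response: Guard North (23/10 is the largest).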